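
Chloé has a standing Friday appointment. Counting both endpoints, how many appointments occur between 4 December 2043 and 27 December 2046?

4 December 2043 is a Friday.
The range spans 1120 days (inclusive of both endpoints).
1120 = 7 × 160, so the span is exactly 160 full weeks.
Each full week contributes one Friday: 160 so far.
Total: 160.

160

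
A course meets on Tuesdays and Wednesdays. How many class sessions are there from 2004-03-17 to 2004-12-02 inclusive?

2004-03-17 is a Wednesday.
The range spans 261 days (inclusive of both endpoints).
261 = 7 × 37 + 2, so there are 37 full weeks plus 2 extra days.
Each full week contributes 2 days from the set (Tue, Wed): 37 × 2 = 74.
The 2 extra days are Wednesday, Thursday — 1 of them qualifies.
Total: 74 + 1 = 75.

75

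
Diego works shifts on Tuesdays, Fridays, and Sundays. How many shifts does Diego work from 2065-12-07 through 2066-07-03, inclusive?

2065-12-07 is a Monday.
That's 209 days from start to end, counting both.
209 = 7 × 29 + 6, so there are 29 full weeks plus 6 extra days.
Each full week contributes 3 days from the set (Tue, Fri, Sun): 29 × 3 = 87.
The 6 extra days are Mon, Tue, Wed, Thu, Fri, Sat — 2 of them qualify.
Total: 87 + 2 = 89.

89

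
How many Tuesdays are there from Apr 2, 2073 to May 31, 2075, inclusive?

113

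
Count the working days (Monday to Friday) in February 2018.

20 weekdays

Feb 1, 2018 is a Thursday.
From Feb 1, 2018 to Feb 28, 2018 is 28 days inclusive.
28 = 7 × 4, so the span is exactly 4 full weeks.
Each full week contributes 5 weekdays (Mon–Fri): 4 × 5 = 20.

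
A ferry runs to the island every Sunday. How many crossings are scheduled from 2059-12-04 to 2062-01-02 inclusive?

2059-12-04 is a Thursday.
That's 761 days from start to end, counting both.
761 = 7 × 108 + 5, so there are 108 full weeks plus 5 extra days.
Each full week contributes one Sunday: 108 so far.
The 5 extra days are Thursday, Friday, Saturday, Sunday, Monday — 1 of them qualifies.
Total: 108 + 1 = 109.

109 Sundays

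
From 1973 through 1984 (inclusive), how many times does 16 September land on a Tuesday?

2

Day of week of September 16 in each year:
1973: Sun, 1974: Mon, 1975: Tue ✓, 1976: Thu, 1977: Fri, 1978: Sat, 1979: Sun, 1980: Tue ✓, 1981: Wed, 1982: Thu, 1983: Fri, 1984: Sun
Tuesdays: 1975, 1980.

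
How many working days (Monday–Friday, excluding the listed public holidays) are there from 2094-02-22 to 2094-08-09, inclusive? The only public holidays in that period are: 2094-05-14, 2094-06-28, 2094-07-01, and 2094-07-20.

2094-02-22 is a Monday.
The range spans 169 days (inclusive of both endpoints).
169 = 7 × 24 + 1, so there are 24 full weeks plus 1 extra day.
Each full week contributes 5 weekdays (Mon–Fri): 24 × 5 = 120.
The 1 extra day is Mon — 1 of them qualifies.
Total: 120 + 1 = 121.
Holidays: 2094-05-14 (Fri); 2094-06-28 (Mon); 2094-07-01 (Thu); 2094-07-20 (Tue).
All 4 holidays fall on weekdays, so subtract 4.
Business days: 121 − 4 = 117.

117 working days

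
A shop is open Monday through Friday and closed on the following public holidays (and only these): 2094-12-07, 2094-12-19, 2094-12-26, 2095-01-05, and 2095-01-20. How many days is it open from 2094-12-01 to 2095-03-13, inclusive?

2094-12-01 is a Wednesday.
That's 103 days from start to end, counting both.
103 = 7 × 14 + 5, so there are 14 full weeks plus 5 extra days.
Each full week contributes 5 weekdays (Mon–Fri): 14 × 5 = 70.
The 5 extra days are Wed, Thu, Fri, Sat, Sun — 3 of them qualify.
Total: 70 + 3 = 73.
Holidays: 2094-12-07 (Tue); 2094-12-19 (Sun); 2094-12-26 (Sun); 2095-01-05 (Wed); 2095-01-20 (Thu).
3 of the 5 holidays fall on weekdays; the rest are weekends and were already excluded.
Business days: 73 − 3 = 70.

70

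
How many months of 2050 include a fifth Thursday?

A month has five Thursdays exactly when Thursday falls within its first (length − 28) days.
Jan: 31 days, starts Sat → 5 of Sat, Sun, Mon
Feb: 28 days, starts Tue → 5 of (none)
Mar: 31 days, starts Tue → 5 of Tue, Wed, Thu ✓
Apr: 30 days, starts Fri → 5 of Fri, Sat
May: 31 days, starts Sun → 5 of Sun, Mon, Tue
Jun: 30 days, starts Wed → 5 of Wed, Thu ✓
Jul: 31 days, starts Fri → 5 of Fri, Sat, Sun
Aug: 31 days, starts Mon → 5 of Mon, Tue, Wed
Sep: 30 days, starts Thu → 5 of Thu, Fri ✓
Oct: 31 days, starts Sat → 5 of Sat, Sun, Mon
Nov: 30 days, starts Tue → 5 of Tue, Wed
Dec: 31 days, starts Thu → 5 of Thu, Fri, Sat ✓
Months with five Thursdays: Mar, Jun, Sep, Dec.

4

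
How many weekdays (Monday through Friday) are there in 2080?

262

1 January 2080 is a Monday.
From 1 January 2080 to 31 December 2080 is 366 days inclusive.
366 = 7 × 52 + 2, so there are 52 full weeks plus 2 extra days.
Each full week contributes 5 weekdays (Mon–Fri): 52 × 5 = 260.
The 2 extra days are Monday, Tuesday — 2 of them qualify.
Total: 260 + 2 = 262.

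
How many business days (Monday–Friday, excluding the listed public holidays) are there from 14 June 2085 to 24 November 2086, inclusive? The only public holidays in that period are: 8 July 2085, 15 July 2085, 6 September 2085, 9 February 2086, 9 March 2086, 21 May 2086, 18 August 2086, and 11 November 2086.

374

14 June 2085 is a Thursday.
That's 529 days from start to end, counting both.
529 = 7 × 75 + 4, so there are 75 full weeks plus 4 extra days.
Each full week contributes 5 weekdays (Mon–Fri): 75 × 5 = 375.
The 4 extra days are Thu, Fri, Sat, Sun — 2 of them qualify.
Total: 375 + 2 = 377.
Holidays: 8 July 2085 (Sun); 15 July 2085 (Sun); 6 September 2085 (Thu); 9 February 2086 (Sat); 9 March 2086 (Sat); 21 May 2086 (Tue); 18 August 2086 (Sun); 11 November 2086 (Mon).
3 of the 8 holidays fall on weekdays; the rest are weekends and were already excluded.
Business days: 377 − 3 = 374.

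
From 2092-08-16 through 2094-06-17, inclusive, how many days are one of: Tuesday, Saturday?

192

2092-08-16 is a Saturday.
That's 671 days from start to end, counting both.
671 = 7 × 95 + 6, so there are 95 full weeks plus 6 extra days.
Each full week contributes 2 days from the set (Tue, Sat): 95 × 2 = 190.
The 6 extra days are Sat, Sun, Mon, Tue, Wed, Thu — 2 of them qualify.
Total: 190 + 2 = 192.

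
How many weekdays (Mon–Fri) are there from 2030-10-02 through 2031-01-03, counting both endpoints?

2030-10-02 is a Wednesday.
From 2030-10-02 to 2031-01-03 is 94 days inclusive.
94 = 7 × 13 + 3, so there are 13 full weeks plus 3 extra days.
Each full week contributes 5 weekdays (Mon–Fri): 13 × 5 = 65.
The 3 extra days are Wednesday, Thursday, Friday — 3 of them qualify.
Total: 65 + 3 = 68.

68 weekdays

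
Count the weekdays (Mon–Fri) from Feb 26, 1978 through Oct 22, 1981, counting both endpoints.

Feb 26, 1978 is a Sunday.
The range spans 1335 days (inclusive of both endpoints).
1335 = 7 × 190 + 5, so there are 190 full weeks plus 5 extra days.
Each full week contributes 5 weekdays (Mon–Fri): 190 × 5 = 950.
The 5 extra days are Sun, Mon, Tue, Wed, Thu — 4 of them qualify.
Total: 950 + 4 = 954.

954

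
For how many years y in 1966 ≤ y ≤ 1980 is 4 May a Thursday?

Day of week of May 4 in each year:
1966: Wed, 1967: Thu ✓, 1968: Sat, 1969: Sun, 1970: Mon, 1971: Tue, 1972: Thu ✓, 1973: Fri, 1974: Sat, 1975: Sun, 1976: Tue, 1977: Wed, 1978: Thu ✓, 1979: Fri, 1980: Sun
Thursdays: 1967, 1972, 1978.

3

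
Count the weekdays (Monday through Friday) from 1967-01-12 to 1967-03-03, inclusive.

37

1967-01-12 is a Thursday.
That's 51 days from start to end, counting both.
51 = 7 × 7 + 2, so there are 7 full weeks plus 2 extra days.
Each full week contributes 5 weekdays (Mon–Fri): 7 × 5 = 35.
The 2 extra days are Thursday, Friday — 2 of them qualify.
Total: 35 + 2 = 37.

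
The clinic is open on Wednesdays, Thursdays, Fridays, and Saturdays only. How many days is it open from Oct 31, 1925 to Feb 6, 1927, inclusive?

265

Oct 31, 1925 is a Saturday.
That's 464 days from start to end, counting both.
464 = 7 × 66 + 2, so there are 66 full weeks plus 2 extra days.
Each full week contributes 4 days from the set (Wed, Thu, Fri, Sat): 66 × 4 = 264.
The 2 extra days are Sat, Sun — 1 of them qualifies.
Total: 264 + 1 = 265.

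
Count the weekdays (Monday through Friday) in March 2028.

23

Mar 1, 2028 is a Wednesday.
The range spans 31 days (inclusive of both endpoints).
31 = 7 × 4 + 3, so there are 4 full weeks plus 3 extra days.
Each full week contributes 5 weekdays (Mon–Fri): 4 × 5 = 20.
The 3 extra days are Wed, Thu, Fri — 3 of them qualify.
Total: 20 + 3 = 23.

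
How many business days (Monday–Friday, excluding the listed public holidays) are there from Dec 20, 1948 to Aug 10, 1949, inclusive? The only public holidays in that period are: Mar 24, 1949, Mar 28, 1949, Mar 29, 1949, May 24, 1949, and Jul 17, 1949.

Dec 20, 1948 is a Monday.
From Dec 20, 1948 to Aug 10, 1949 is 234 days inclusive.
234 = 7 × 33 + 3, so there are 33 full weeks plus 3 extra days.
Each full week contributes 5 weekdays (Mon–Fri): 33 × 5 = 165.
The 3 extra days are Mon, Tue, Wed — 3 of them qualify.
Total: 165 + 3 = 168.
Holidays: Mar 24, 1949 (Thu); Mar 28, 1949 (Mon); Mar 29, 1949 (Tue); May 24, 1949 (Tue); Jul 17, 1949 (Sun).
4 of the 5 holidays fall on weekdays; the rest are weekends and were already excluded.
Business days: 168 − 4 = 164.

164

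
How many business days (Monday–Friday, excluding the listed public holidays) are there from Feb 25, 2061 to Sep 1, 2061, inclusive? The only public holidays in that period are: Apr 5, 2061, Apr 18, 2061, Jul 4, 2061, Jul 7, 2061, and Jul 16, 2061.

131 business days

Feb 25, 2061 is a Friday.
That's 189 days from start to end, counting both.
189 = 7 × 27, so the span is exactly 27 full weeks.
Each full week contributes 5 weekdays (Mon–Fri): 27 × 5 = 135.
Holidays: Apr 5, 2061 (Tue); Apr 18, 2061 (Mon); Jul 4, 2061 (Mon); Jul 7, 2061 (Thu); Jul 16, 2061 (Sat).
4 of the 5 holidays fall on weekdays; the rest are weekends and were already excluded.
Business days: 135 − 4 = 131.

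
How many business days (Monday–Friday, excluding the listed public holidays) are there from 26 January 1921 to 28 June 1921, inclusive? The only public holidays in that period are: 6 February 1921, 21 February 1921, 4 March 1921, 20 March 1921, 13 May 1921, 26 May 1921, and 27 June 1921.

105 business days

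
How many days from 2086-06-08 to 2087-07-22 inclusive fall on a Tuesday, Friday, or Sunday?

176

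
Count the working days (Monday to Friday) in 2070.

1 January 2070 is a Wednesday.
That's 365 days from start to end, counting both.
365 = 7 × 52 + 1, so there are 52 full weeks plus 1 extra day.
Each full week contributes 5 weekdays (Mon–Fri): 52 × 5 = 260.
The 1 extra day is Wednesday — 1 of them qualifies.
Total: 260 + 1 = 261.

261 weekdays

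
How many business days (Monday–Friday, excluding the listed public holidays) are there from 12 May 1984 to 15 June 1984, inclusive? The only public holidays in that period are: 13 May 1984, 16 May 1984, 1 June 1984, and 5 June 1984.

22

12 May 1984 is a Saturday.
That's 35 days from start to end, counting both.
35 = 7 × 5, so the span is exactly 5 full weeks.
Each full week contributes 5 weekdays (Mon–Fri): 5 × 5 = 25.
Holidays: 13 May 1984 (Sun); 16 May 1984 (Wed); 1 June 1984 (Fri); 5 June 1984 (Tue).
3 of the 4 holidays fall on weekdays; the rest are weekends and were already excluded.
Business days: 25 − 3 = 22.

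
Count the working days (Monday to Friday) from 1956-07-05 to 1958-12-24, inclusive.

645

1956-07-05 is a Thursday.
The range spans 903 days (inclusive of both endpoints).
903 = 7 × 129, so the span is exactly 129 full weeks.
Each full week contributes 5 weekdays (Mon–Fri): 129 × 5 = 645.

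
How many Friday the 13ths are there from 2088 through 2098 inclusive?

Friday-the-13ths by year:
2088: Feb, Aug
2089: May
2090: Jan, Oct
2091: Apr, Jul
2092: Jun
2093: Feb, Mar, Nov
2094: Aug
2095: May
2096: Jan, Apr, Jul
2097: Sep, Dec
2098: Jun

19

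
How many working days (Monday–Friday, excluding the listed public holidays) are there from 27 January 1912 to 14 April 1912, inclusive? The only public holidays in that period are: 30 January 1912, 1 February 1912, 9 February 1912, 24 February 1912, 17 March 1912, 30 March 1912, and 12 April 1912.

51

27 January 1912 is a Saturday.
From 27 January 1912 to 14 April 1912 is 79 days inclusive.
79 = 7 × 11 + 2, so there are 11 full weeks plus 2 extra days.
Each full week contributes 5 weekdays (Mon–Fri): 11 × 5 = 55.
The 2 extra days are Saturday, Sunday — none qualify.
Total: 55 + 0 = 55.
Holidays: 30 January 1912 (Tue); 1 February 1912 (Thu); 9 February 1912 (Fri); 24 February 1912 (Sat); 17 March 1912 (Sun); 30 March 1912 (Sat); 12 April 1912 (Fri).
4 of the 7 holidays fall on weekdays; the rest are weekends and were already excluded.
Business days: 55 − 4 = 51.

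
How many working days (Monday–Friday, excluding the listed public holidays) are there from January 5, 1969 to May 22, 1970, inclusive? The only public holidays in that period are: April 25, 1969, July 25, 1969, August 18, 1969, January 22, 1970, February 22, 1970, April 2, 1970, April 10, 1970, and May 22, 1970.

353 working days

January 5, 1969 is a Sunday.
That's 503 days from start to end, counting both.
503 = 7 × 71 + 6, so there are 71 full weeks plus 6 extra days.
Each full week contributes 5 weekdays (Mon–Fri): 71 × 5 = 355.
The 6 extra days are Sun, Mon, Tue, Wed, Thu, Fri — 5 of them qualify.
Total: 355 + 5 = 360.
Holidays: April 25, 1969 (Fri); July 25, 1969 (Fri); August 18, 1969 (Mon); January 22, 1970 (Thu); February 22, 1970 (Sun); April 2, 1970 (Thu); April 10, 1970 (Fri); May 22, 1970 (Fri).
7 of the 8 holidays fall on weekdays; the rest are weekends and were already excluded.
Business days: 360 − 7 = 353.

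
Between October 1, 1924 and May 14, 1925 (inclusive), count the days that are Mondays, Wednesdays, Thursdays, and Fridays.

130

October 1, 1924 is a Wednesday.
From October 1, 1924 to May 14, 1925 is 226 days inclusive.
226 = 7 × 32 + 2, so there are 32 full weeks plus 2 extra days.
Each full week contributes 4 days from the set (Mon, Wed, Thu, Fri): 32 × 4 = 128.
The 2 extra days are Wed, Thu — 2 of them qualify.
Total: 128 + 2 = 130.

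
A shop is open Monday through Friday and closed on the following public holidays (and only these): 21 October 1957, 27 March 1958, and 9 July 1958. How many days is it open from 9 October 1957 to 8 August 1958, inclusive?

9 October 1957 is a Wednesday.
That's 304 days from start to end, counting both.
304 = 7 × 43 + 3, so there are 43 full weeks plus 3 extra days.
Each full week contributes 5 weekdays (Mon–Fri): 43 × 5 = 215.
The 3 extra days are Wed, Thu, Fri — 3 of them qualify.
Total: 215 + 3 = 218.
Holidays: 21 October 1957 (Mon); 27 March 1958 (Thu); 9 July 1958 (Wed).
All 3 holidays fall on weekdays, so subtract 3.
Business days: 218 − 3 = 215.

215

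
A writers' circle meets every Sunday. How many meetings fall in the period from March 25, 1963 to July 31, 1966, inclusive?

March 25, 1963 is a Monday.
From March 25, 1963 to July 31, 1966 is 1225 days inclusive.
1225 = 7 × 175, so the span is exactly 175 full weeks.
Each full week contributes one Sunday: 175 so far.
Total: 175.

175 Sundays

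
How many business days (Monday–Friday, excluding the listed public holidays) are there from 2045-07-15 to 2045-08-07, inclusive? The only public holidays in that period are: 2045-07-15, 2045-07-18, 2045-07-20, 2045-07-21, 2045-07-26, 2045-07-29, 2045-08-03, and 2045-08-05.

11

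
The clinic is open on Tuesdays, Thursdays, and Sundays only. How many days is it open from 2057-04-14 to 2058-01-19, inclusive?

2057-04-14 is a Saturday.
From 2057-04-14 to 2058-01-19 is 281 days inclusive.
281 = 7 × 40 + 1, so there are 40 full weeks plus 1 extra day.
Each full week contributes 3 days from the set (Tue, Thu, Sun): 40 × 3 = 120.
The 1 extra day is Saturday — none qualify.
Total: 120 + 0 = 120.

120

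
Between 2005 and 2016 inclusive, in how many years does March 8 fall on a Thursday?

2

Day of week of March 8 in each year:
2005: Tue, 2006: Wed, 2007: Thu ✓, 2008: Sat, 2009: Sun, 2010: Mon, 2011: Tue, 2012: Thu ✓, 2013: Fri, 2014: Sat, 2015: Sun, 2016: Tue
Thursdays: 2007, 2012.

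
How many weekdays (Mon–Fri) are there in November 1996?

21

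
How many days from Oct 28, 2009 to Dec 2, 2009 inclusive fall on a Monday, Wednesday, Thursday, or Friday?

21

Oct 28, 2009 is a Wednesday.
The range spans 36 days (inclusive of both endpoints).
36 = 7 × 5 + 1, so there are 5 full weeks plus 1 extra day.
Each full week contributes 4 days from the set (Mon, Wed, Thu, Fri): 5 × 4 = 20.
The 1 extra day is Wednesday — 1 of them qualifies.
Total: 20 + 1 = 21.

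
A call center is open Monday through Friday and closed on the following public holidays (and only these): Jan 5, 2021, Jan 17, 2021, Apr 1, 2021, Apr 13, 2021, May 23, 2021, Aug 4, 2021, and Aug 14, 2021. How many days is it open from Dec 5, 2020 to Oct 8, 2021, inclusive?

Dec 5, 2020 is a Saturday.
From Dec 5, 2020 to Oct 8, 2021 is 308 days inclusive.
308 = 7 × 44, so the span is exactly 44 full weeks.
Each full week contributes 5 weekdays (Mon–Fri): 44 × 5 = 220.
Total: 220.
Holidays: Jan 5, 2021 (Tue); Jan 17, 2021 (Sun); Apr 1, 2021 (Thu); Apr 13, 2021 (Tue); May 23, 2021 (Sun); Aug 4, 2021 (Wed); Aug 14, 2021 (Sat).
4 of the 7 holidays fall on weekdays; the rest are weekends and were already excluded.
Business days: 220 − 4 = 216.

216 working days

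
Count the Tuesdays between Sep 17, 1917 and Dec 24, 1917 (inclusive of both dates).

14 Tuesdays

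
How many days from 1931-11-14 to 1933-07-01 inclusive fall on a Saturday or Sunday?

1931-11-14 is a Saturday.
That's 596 days from start to end, counting both.
596 = 7 × 85 + 1, so there are 85 full weeks plus 1 extra day.
Each full week contributes 2 days from the set (Sat, Sun): 85 × 2 = 170.
The 1 extra day is Saturday — 1 of them qualifies.
Total: 170 + 1 = 171.

171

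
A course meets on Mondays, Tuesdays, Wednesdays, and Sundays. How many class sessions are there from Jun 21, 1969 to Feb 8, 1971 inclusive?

Jun 21, 1969 is a Saturday.
That's 598 days from start to end, counting both.
598 = 7 × 85 + 3, so there are 85 full weeks plus 3 extra days.
Each full week contributes 4 days from the set (Mon, Tue, Wed, Sun): 85 × 4 = 340.
The 3 extra days are Sat, Sun, Mon — 2 of them qualify.
Total: 340 + 2 = 342.

342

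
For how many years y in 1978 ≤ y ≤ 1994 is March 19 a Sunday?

Day of week of March 19 in each year:
1978: Sun ✓, 1979: Mon, 1980: Wed, 1981: Thu, 1982: Fri, 1983: Sat, 1984: Mon, 1985: Tue, 1986: Wed, 1987: Thu, 1988: Sat, 1989: Sun ✓, 1990: Mon, 1991: Tue, 1992: Thu, 1993: Fri, 1994: Sat
Sundays: 1978, 1989.

2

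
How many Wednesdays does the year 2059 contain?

53

1 January 2059 is a Wednesday.
From 1 January 2059 to 31 December 2059 is 365 days inclusive.
365 = 7 × 52 + 1, so there are 52 full weeks plus 1 extra day.
Each full week contributes one Wednesday: 52 so far.
The 1 extra day is Wednesday — 1 of them qualifies.
Total: 52 + 1 = 53.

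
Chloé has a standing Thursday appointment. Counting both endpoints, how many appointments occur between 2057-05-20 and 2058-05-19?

2057-05-20 is a Sunday.
From 2057-05-20 to 2058-05-19 is 365 days inclusive.
365 = 7 × 52 + 1, so there are 52 full weeks plus 1 extra day.
Each full week contributes one Thursday: 52 so far.
The 1 extra day is Sun — none qualify.
Total: 52 + 0 = 52.

52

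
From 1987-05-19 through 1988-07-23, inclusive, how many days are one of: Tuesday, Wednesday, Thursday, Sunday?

1987-05-19 is a Tuesday.
The range spans 432 days (inclusive of both endpoints).
432 = 7 × 61 + 5, so there are 61 full weeks plus 5 extra days.
Each full week contributes 4 days from the set (Tue, Wed, Thu, Sun): 61 × 4 = 244.
The 5 extra days are Tue, Wed, Thu, Fri, Sat — 3 of them qualify.
Total: 244 + 3 = 247.

247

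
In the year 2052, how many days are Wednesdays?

52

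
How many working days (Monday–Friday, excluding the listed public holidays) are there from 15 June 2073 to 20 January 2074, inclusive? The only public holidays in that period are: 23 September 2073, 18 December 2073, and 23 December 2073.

15 June 2073 is a Thursday.
The range spans 220 days (inclusive of both endpoints).
220 = 7 × 31 + 3, so there are 31 full weeks plus 3 extra days.
Each full week contributes 5 weekdays (Mon–Fri): 31 × 5 = 155.
The 3 extra days are Thursday, Friday, Saturday — 2 of them qualify.
Total: 155 + 2 = 157.
Holidays: 23 September 2073 (Sat); 18 December 2073 (Mon); 23 December 2073 (Sat).
1 of the 3 holidays fall on weekdays; the rest are weekends and were already excluded.
Business days: 157 − 1 = 156.

156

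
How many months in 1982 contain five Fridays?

A month has five Fridays exactly when Friday falls within its first (length − 28) days.
Jan: 31 days, starts Fri → 5 of Fri, Sat, Sun ✓
Feb: 28 days, starts Mon → 5 of (none)
Mar: 31 days, starts Mon → 5 of Mon, Tue, Wed
Apr: 30 days, starts Thu → 5 of Thu, Fri ✓
May: 31 days, starts Sat → 5 of Sat, Sun, Mon
Jun: 30 days, starts Tue → 5 of Tue, Wed
Jul: 31 days, starts Thu → 5 of Thu, Fri, Sat ✓
Aug: 31 days, starts Sun → 5 of Sun, Mon, Tue
Sep: 30 days, starts Wed → 5 of Wed, Thu
Oct: 31 days, starts Fri → 5 of Fri, Sat, Sun ✓
Nov: 30 days, starts Mon → 5 of Mon, Tue
Dec: 31 days, starts Wed → 5 of Wed, Thu, Fri ✓
Months with five Fridays: Jan, Apr, Jul, Oct, Dec.

5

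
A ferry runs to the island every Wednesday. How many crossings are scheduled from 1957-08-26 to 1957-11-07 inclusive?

11

1957-08-26 is a Monday.
The range spans 74 days (inclusive of both endpoints).
74 = 7 × 10 + 4, so there are 10 full weeks plus 4 extra days.
Each full week contributes one Wednesday: 10 so far.
The 4 extra days are Mon, Tue, Wed, Thu — 1 of them qualifies.
Total: 10 + 1 = 11.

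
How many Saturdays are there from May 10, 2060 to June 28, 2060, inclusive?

May 10, 2060 is a Monday.
From May 10, 2060 to June 28, 2060 is 50 days inclusive.
50 = 7 × 7 + 1, so there are 7 full weeks plus 1 extra day.
Each full week contributes one Saturday: 7 so far.
The 1 extra day is Mon — none qualify.
Total: 7 + 0 = 7.

7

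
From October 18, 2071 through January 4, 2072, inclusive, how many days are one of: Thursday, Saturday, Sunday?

October 18, 2071 is a Sunday.
The range spans 79 days (inclusive of both endpoints).
79 = 7 × 11 + 2, so there are 11 full weeks plus 2 extra days.
Each full week contributes 3 days from the set (Thu, Sat, Sun): 11 × 3 = 33.
The 2 extra days are Sun, Mon — 1 of them qualifies.
Total: 33 + 1 = 34.

34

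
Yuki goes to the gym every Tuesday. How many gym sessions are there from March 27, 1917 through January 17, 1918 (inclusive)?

43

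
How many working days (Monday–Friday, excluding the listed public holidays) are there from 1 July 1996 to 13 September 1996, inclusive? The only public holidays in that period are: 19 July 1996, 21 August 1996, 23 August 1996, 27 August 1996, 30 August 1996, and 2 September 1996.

1 July 1996 is a Monday.
That's 75 days from start to end, counting both.
75 = 7 × 10 + 5, so there are 10 full weeks plus 5 extra days.
Each full week contributes 5 weekdays (Mon–Fri): 10 × 5 = 50.
The 5 extra days are Monday, Tuesday, Wednesday, Thursday, Friday — 5 of them qualify.
Total: 50 + 5 = 55.
Holidays: 19 July 1996 (Fri); 21 August 1996 (Wed); 23 August 1996 (Fri); 27 August 1996 (Tue); 30 August 1996 (Fri); 2 September 1996 (Mon).
All 6 holidays fall on weekdays, so subtract 6.
Business days: 55 − 6 = 49.

49 working days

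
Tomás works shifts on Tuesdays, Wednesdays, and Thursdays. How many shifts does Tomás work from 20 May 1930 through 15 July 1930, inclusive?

20 May 1930 is a Tuesday.
The range spans 57 days (inclusive of both endpoints).
57 = 7 × 8 + 1, so there are 8 full weeks plus 1 extra day.
Each full week contributes 3 days from the set (Tue, Wed, Thu): 8 × 3 = 24.
The 1 extra day is Tuesday — 1 of them qualifies.
Total: 24 + 1 = 25.

25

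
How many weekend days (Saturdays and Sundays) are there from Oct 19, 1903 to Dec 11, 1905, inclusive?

224

Oct 19, 1903 is a Monday.
The range spans 785 days (inclusive of both endpoints).
785 = 7 × 112 + 1, so there are 112 full weeks plus 1 extra day.
Each full week contributes 2 weekend days (Sat, Sun): 112 × 2 = 224.
The 1 extra day is Monday — none qualify.
Total: 224 + 0 = 224.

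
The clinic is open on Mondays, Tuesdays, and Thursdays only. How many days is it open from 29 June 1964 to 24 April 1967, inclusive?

442

29 June 1964 is a Monday.
That's 1030 days from start to end, counting both.
1030 = 7 × 147 + 1, so there are 147 full weeks plus 1 extra day.
Each full week contributes 3 days from the set (Mon, Tue, Thu): 147 × 3 = 441.
The 1 extra day is Mon — 1 of them qualifies.
Total: 441 + 1 = 442.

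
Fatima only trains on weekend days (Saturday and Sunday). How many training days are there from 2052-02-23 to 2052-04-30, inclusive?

20

2052-02-23 is a Friday.
From 2052-02-23 to 2052-04-30 is 68 days inclusive.
68 = 7 × 9 + 5, so there are 9 full weeks plus 5 extra days.
Each full week contributes 2 weekend days (Sat, Sun): 9 × 2 = 18.
The 5 extra days are Fri, Sat, Sun, Mon, Tue — 2 of them qualify.
Total: 18 + 2 = 20.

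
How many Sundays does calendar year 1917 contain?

52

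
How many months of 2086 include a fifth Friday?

4

A month has five Fridays exactly when Friday falls within its first (length − 28) days.
Jan: 31 days, starts Tue → 5 of Tue, Wed, Thu
Feb: 28 days, starts Fri → 5 of (none)
Mar: 31 days, starts Fri → 5 of Fri, Sat, Sun ✓
Apr: 30 days, starts Mon → 5 of Mon, Tue
May: 31 days, starts Wed → 5 of Wed, Thu, Fri ✓
Jun: 30 days, starts Sat → 5 of Sat, Sun
Jul: 31 days, starts Mon → 5 of Mon, Tue, Wed
Aug: 31 days, starts Thu → 5 of Thu, Fri, Sat ✓
Sep: 30 days, starts Sun → 5 of Sun, Mon
Oct: 31 days, starts Tue → 5 of Tue, Wed, Thu
Nov: 30 days, starts Fri → 5 of Fri, Sat ✓
Dec: 31 days, starts Sun → 5 of Sun, Mon, Tue
Months with five Fridays: Mar, May, Aug, Nov.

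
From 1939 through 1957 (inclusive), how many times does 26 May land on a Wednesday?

3

Day of week of May 26 in each year:
1939: Fri, 1940: Sun, 1941: Mon, 1942: Tue, 1943: Wed ✓, 1944: Fri, 1945: Sat, 1946: Sun, 1947: Mon, 1948: Wed ✓, 1949: Thu, 1950: Fri, 1951: Sat, 1952: Mon, 1953: Tue, 1954: Wed ✓, 1955: Thu, 1956: Sat, 1957: Sun
Wednesdays: 1943, 1948, 1954.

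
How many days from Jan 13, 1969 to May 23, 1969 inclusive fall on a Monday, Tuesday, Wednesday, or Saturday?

Jan 13, 1969 is a Monday.
From Jan 13, 1969 to May 23, 1969 is 131 days inclusive.
131 = 7 × 18 + 5, so there are 18 full weeks plus 5 extra days.
Each full week contributes 4 days from the set (Mon, Tue, Wed, Sat): 18 × 4 = 72.
The 5 extra days are Monday, Tuesday, Wednesday, Thursday, Friday — 3 of them qualify.
Total: 72 + 3 = 75.

75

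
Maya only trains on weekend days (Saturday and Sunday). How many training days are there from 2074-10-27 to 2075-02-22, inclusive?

34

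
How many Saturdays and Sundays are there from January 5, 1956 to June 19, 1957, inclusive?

January 5, 1956 is a Thursday.
From January 5, 1956 to June 19, 1957 is 532 days inclusive.
532 = 7 × 76, so the span is exactly 76 full weeks.
Each full week contributes 2 weekend days (Sat, Sun): 76 × 2 = 152.
Total: 152.

152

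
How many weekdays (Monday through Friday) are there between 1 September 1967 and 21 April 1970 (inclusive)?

688 weekdays

1 September 1967 is a Friday.
That's 964 days from start to end, counting both.
964 = 7 × 137 + 5, so there are 137 full weeks plus 5 extra days.
Each full week contributes 5 weekdays (Mon–Fri): 137 × 5 = 685.
The 5 extra days are Fri, Sat, Sun, Mon, Tue — 3 of them qualify.
Total: 685 + 3 = 688.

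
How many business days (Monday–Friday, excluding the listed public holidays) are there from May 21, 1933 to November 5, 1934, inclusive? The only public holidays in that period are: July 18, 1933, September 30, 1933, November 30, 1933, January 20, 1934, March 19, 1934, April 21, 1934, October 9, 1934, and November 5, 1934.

376

May 21, 1933 is a Sunday.
From May 21, 1933 to November 5, 1934 is 534 days inclusive.
534 = 7 × 76 + 2, so there are 76 full weeks plus 2 extra days.
Each full week contributes 5 weekdays (Mon–Fri): 76 × 5 = 380.
The 2 extra days are Sunday, Monday — 1 of them qualifies.
Total: 380 + 1 = 381.
Holidays: July 18, 1933 (Tue); September 30, 1933 (Sat); November 30, 1933 (Thu); January 20, 1934 (Sat); March 19, 1934 (Mon); April 21, 1934 (Sat); October 9, 1934 (Tue); November 5, 1934 (Mon).
5 of the 8 holidays fall on weekdays; the rest are weekends and were already excluded.
Business days: 381 − 5 = 376.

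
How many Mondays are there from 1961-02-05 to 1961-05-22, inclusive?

1961-02-05 is a Sunday.
That's 107 days from start to end, counting both.
107 = 7 × 15 + 2, so there are 15 full weeks plus 2 extra days.
Each full week contributes one Monday: 15 so far.
The 2 extra days are Sunday, Monday — 1 of them qualifies.
Total: 15 + 1 = 16.

16 Mondays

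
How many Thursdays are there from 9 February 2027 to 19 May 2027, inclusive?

14 Thursdays

9 February 2027 is a Tuesday.
That's 100 days from start to end, counting both.
100 = 7 × 14 + 2, so there are 14 full weeks plus 2 extra days.
Each full week contributes one Thursday: 14 so far.
The 2 extra days are Tue, Wed — none qualify.
Total: 14 + 0 = 14.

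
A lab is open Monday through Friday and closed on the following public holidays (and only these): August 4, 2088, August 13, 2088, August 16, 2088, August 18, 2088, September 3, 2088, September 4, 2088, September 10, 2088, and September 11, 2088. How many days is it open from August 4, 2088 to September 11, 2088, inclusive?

22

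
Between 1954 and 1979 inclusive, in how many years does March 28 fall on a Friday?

3

Day of week of March 28 in each year:
1954: Sun, 1955: Mon, 1956: Wed, 1957: Thu, 1958: Fri ✓, 1959: Sat, 1960: Mon, 1961: Tue, 1962: Wed, 1963: Thu, 1964: Sat, 1965: Sun, 1966: Mon, 1967: Tue, 1968: Thu, 1969: Fri ✓, 1970: Sat, 1971: Sun, 1972: Tue, 1973: Wed, 1974: Thu, 1975: Fri ✓, 1976: Sun, 1977: Mon, 1978: Tue, 1979: Wed
Fridays: 1958, 1969, 1975.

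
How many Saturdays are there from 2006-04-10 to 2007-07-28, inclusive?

68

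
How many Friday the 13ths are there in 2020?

The 13th falls on a Friday when the month's 13th has weekday Fri.
Jan 13 is Mon; Feb 13 is Thu; Mar 13 is Fri ✓; Apr 13 is Mon; May 13 is Wed; Jun 13 is Sat; Jul 13 is Mon; Aug 13 is Thu; Sep 13 is Sun; Oct 13 is Tue; Nov 13 is Fri ✓; Dec 13 is Sun.
Friday the 13ths: Mar, Nov.

2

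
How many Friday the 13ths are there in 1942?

3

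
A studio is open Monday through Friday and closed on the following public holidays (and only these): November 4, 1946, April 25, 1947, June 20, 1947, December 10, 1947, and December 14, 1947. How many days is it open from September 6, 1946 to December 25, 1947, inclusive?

September 6, 1946 is a Friday.
That's 476 days from start to end, counting both.
476 = 7 × 68, so the span is exactly 68 full weeks.
Each full week contributes 5 weekdays (Mon–Fri): 68 × 5 = 340.
Holidays: November 4, 1946 (Mon); April 25, 1947 (Fri); June 20, 1947 (Fri); December 10, 1947 (Wed); December 14, 1947 (Sun).
4 of the 5 holidays fall on weekdays; the rest are weekends and were already excluded.
Business days: 340 − 4 = 336.

336 working days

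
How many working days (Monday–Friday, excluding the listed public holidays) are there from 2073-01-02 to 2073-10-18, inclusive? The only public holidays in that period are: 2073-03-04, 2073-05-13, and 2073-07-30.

208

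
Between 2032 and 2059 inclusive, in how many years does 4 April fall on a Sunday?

4

Day of week of April 4 in each year:
2032: Sun ✓, 2033: Mon, 2034: Tue, 2035: Wed, 2036: Fri, 2037: Sat, 2038: Sun ✓, 2039: Mon, 2040: Wed, 2041: Thu, 2042: Fri, 2043: Sat, 2044: Mon, 2045: Tue, 2046: Wed, 2047: Thu, 2048: Sat, 2049: Sun ✓, 2050: Mon, 2051: Tue, 2052: Thu, 2053: Fri, 2054: Sat, 2055: Sun ✓, 2056: Tue, 2057: Wed, 2058: Thu, 2059: Fri
Sundays: 2032, 2038, 2049, 2055.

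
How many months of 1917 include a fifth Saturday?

A month has five Saturdays exactly when Saturday falls within its first (length − 28) days.
Jan: 31 days, starts Mon → 5 of Mon, Tue, Wed
Feb: 28 days, starts Thu → 5 of (none)
Mar: 31 days, starts Thu → 5 of Thu, Fri, Sat ✓
Apr: 30 days, starts Sun → 5 of Sun, Mon
May: 31 days, starts Tue → 5 of Tue, Wed, Thu
Jun: 30 days, starts Fri → 5 of Fri, Sat ✓
Jul: 31 days, starts Sun → 5 of Sun, Mon, Tue
Aug: 31 days, starts Wed → 5 of Wed, Thu, Fri
Sep: 30 days, starts Sat → 5 of Sat, Sun ✓
Oct: 31 days, starts Mon → 5 of Mon, Tue, Wed
Nov: 30 days, starts Thu → 5 of Thu, Fri
Dec: 31 days, starts Sat → 5 of Sat, Sun, Mon ✓
Months with five Saturdays: Mar, Jun, Sep, Dec.

4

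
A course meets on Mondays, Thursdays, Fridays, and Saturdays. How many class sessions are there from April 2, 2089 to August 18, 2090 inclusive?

April 2, 2089 is a Saturday.
That's 504 days from start to end, counting both.
504 = 7 × 72, so the span is exactly 72 full weeks.
Each full week contributes 4 days from the set (Mon, Thu, Fri, Sat): 72 × 4 = 288.

288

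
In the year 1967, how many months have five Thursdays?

A month has five Thursdays exactly when Thursday falls within its first (length − 28) days.
Jan: 31 days, starts Sun → 5 of Sun, Mon, Tue
Feb: 28 days, starts Wed → 5 of (none)
Mar: 31 days, starts Wed → 5 of Wed, Thu, Fri ✓
Apr: 30 days, starts Sat → 5 of Sat, Sun
May: 31 days, starts Mon → 5 of Mon, Tue, Wed
Jun: 30 days, starts Thu → 5 of Thu, Fri ✓
Jul: 31 days, starts Sat → 5 of Sat, Sun, Mon
Aug: 31 days, starts Tue → 5 of Tue, Wed, Thu ✓
Sep: 30 days, starts Fri → 5 of Fri, Sat
Oct: 31 days, starts Sun → 5 of Sun, Mon, Tue
Nov: 30 days, starts Wed → 5 of Wed, Thu ✓
Dec: 31 days, starts Fri → 5 of Fri, Sat, Sun
Months with five Thursdays: Mar, Jun, Aug, Nov.

4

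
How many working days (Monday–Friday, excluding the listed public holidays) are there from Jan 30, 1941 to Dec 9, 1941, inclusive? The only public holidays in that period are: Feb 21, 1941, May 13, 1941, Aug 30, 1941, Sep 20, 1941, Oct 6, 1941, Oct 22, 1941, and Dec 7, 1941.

Jan 30, 1941 is a Thursday.
That's 314 days from start to end, counting both.
314 = 7 × 44 + 6, so there are 44 full weeks plus 6 extra days.
Each full week contributes 5 weekdays (Mon–Fri): 44 × 5 = 220.
The 6 extra days are Thursday, Friday, Saturday, Sunday, Monday, Tuesday — 4 of them qualify.
Total: 220 + 4 = 224.
Holidays: Feb 21, 1941 (Fri); May 13, 1941 (Tue); Aug 30, 1941 (Sat); Sep 20, 1941 (Sat); Oct 6, 1941 (Mon); Oct 22, 1941 (Wed); Dec 7, 1941 (Sun).
4 of the 7 holidays fall on weekdays; the rest are weekends and were already excluded.
Business days: 224 − 4 = 220.

220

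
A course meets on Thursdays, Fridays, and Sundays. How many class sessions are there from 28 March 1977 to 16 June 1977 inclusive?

34

28 March 1977 is a Monday.
From 28 March 1977 to 16 June 1977 is 81 days inclusive.
81 = 7 × 11 + 4, so there are 11 full weeks plus 4 extra days.
Each full week contributes 3 days from the set (Thu, Fri, Sun): 11 × 3 = 33.
The 4 extra days are Monday, Tuesday, Wednesday, Thursday — 1 of them qualifies.
Total: 33 + 1 = 34.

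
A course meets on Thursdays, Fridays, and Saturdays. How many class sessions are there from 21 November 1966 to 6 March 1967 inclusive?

21 November 1966 is a Monday.
That's 106 days from start to end, counting both.
106 = 7 × 15 + 1, so there are 15 full weeks plus 1 extra day.
Each full week contributes 3 days from the set (Thu, Fri, Sat): 15 × 3 = 45.
The 1 extra day is Monday — none qualify.
Total: 45 + 0 = 45.

45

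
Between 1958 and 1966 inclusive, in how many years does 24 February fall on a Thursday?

Day of week of February 24 in each year:
1958: Mon, 1959: Tue, 1960: Wed, 1961: Fri, 1962: Sat, 1963: Sun, 1964: Mon, 1965: Wed, 1966: Thu ✓
Thursdays: 1966.

1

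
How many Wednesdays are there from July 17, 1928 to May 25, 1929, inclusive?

45

July 17, 1928 is a Tuesday.
The range spans 313 days (inclusive of both endpoints).
313 = 7 × 44 + 5, so there are 44 full weeks plus 5 extra days.
Each full week contributes one Wednesday: 44 so far.
The 5 extra days are Tuesday, Wednesday, Thursday, Friday, Saturday — 1 of them qualifies.
Total: 44 + 1 = 45.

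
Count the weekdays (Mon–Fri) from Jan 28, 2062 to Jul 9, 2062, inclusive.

Jan 28, 2062 is a Saturday.
The range spans 163 days (inclusive of both endpoints).
163 = 7 × 23 + 2, so there are 23 full weeks plus 2 extra days.
Each full week contributes 5 weekdays (Mon–Fri): 23 × 5 = 115.
The 2 extra days are Sat, Sun — none qualify.
Total: 115 + 0 = 115.

115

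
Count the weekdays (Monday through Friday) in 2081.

2081-01-01 is a Wednesday.
From 2081-01-01 to 2081-12-31 is 365 days inclusive.
365 = 7 × 52 + 1, so there are 52 full weeks plus 1 extra day.
Each full week contributes 5 weekdays (Mon–Fri): 52 × 5 = 260.
The 1 extra day is Wednesday — 1 of them qualifies.
Total: 260 + 1 = 261.

261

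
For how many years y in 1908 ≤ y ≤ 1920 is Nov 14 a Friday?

2

Day of week of November 14 in each year:
1908: Sat, 1909: Sun, 1910: Mon, 1911: Tue, 1912: Thu, 1913: Fri ✓, 1914: Sat, 1915: Sun, 1916: Tue, 1917: Wed, 1918: Thu, 1919: Fri ✓, 1920: Sun
Fridays: 1913, 1919.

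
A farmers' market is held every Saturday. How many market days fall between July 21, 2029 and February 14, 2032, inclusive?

135

July 21, 2029 is a Saturday.
From July 21, 2029 to February 14, 2032 is 939 days inclusive.
939 = 7 × 134 + 1, so there are 134 full weeks plus 1 extra day.
Each full week contributes one Saturday: 134 so far.
The 1 extra day is Sat — 1 of them qualifies.
Total: 134 + 1 = 135.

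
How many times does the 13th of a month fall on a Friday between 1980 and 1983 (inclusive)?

Friday-the-13ths by year:
1980: Jun
1981: Feb, Mar, Nov
1982: Aug
1983: May

6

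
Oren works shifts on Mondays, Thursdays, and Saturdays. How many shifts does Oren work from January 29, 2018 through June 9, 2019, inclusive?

January 29, 2018 is a Monday.
From January 29, 2018 to June 9, 2019 is 497 days inclusive.
497 = 7 × 71, so the span is exactly 71 full weeks.
Each full week contributes 3 days from the set (Mon, Thu, Sat): 71 × 3 = 213.

213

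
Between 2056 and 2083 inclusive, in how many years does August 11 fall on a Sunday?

Day of week of August 11 in each year:
2056: Fri, 2057: Sat, 2058: Sun ✓, 2059: Mon, 2060: Wed, 2061: Thu, 2062: Fri, 2063: Sat, 2064: Mon, 2065: Tue, 2066: Wed, 2067: Thu, 2068: Sat, 2069: Sun ✓, 2070: Mon, 2071: Tue, 2072: Thu, 2073: Fri, 2074: Sat, 2075: Sun ✓, 2076: Tue, 2077: Wed, 2078: Thu, 2079: Fri, 2080: Sun ✓, 2081: Mon, 2082: Tue, 2083: Wed
Sundays: 2058, 2069, 2075, 2080.

4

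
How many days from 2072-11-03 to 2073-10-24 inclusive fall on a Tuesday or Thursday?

102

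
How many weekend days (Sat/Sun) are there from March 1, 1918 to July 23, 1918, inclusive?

March 1, 1918 is a Friday.
From March 1, 1918 to July 23, 1918 is 145 days inclusive.
145 = 7 × 20 + 5, so there are 20 full weeks plus 5 extra days.
Each full week contributes 2 weekend days (Sat, Sun): 20 × 2 = 40.
The 5 extra days are Friday, Saturday, Sunday, Monday, Tuesday — 2 of them qualify.
Total: 40 + 2 = 42.

42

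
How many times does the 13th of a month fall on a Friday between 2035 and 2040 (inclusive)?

11

Friday-the-13ths by year:
2035: Apr, Jul
2036: Jun
2037: Feb, Mar, Nov
2038: Aug
2039: May
2040: Jan, Apr, Jul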